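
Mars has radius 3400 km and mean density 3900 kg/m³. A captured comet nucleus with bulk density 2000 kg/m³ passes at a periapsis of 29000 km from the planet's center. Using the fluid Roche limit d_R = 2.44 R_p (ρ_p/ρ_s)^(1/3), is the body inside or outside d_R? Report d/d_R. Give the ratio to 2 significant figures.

outside; d/d_R ≈ 2.8

d_R = 2.44 × (3400 km) × (3900/2000)^(1/3) = 10360 km
d/d_R = (29000) / (10360) = 2.8
Since d/d_R > 1, the body is outside the Roche limit.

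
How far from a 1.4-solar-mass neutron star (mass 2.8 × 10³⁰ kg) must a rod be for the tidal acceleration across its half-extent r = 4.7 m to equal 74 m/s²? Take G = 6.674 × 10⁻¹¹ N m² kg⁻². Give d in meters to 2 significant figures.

2.9 × 10⁶ m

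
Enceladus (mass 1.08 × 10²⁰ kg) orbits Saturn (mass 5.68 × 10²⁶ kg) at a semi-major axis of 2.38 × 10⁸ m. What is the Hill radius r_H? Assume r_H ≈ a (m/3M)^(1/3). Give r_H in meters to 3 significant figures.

r_H ≈ a (m/3M)^(1/3)
    = (2.38 × 10⁸) × (1.08 × 10²⁰ / (3 × 5.68 × 10²⁶))^(1/3)
    = 9.49 × 10⁵ m

9.49 × 10⁵ m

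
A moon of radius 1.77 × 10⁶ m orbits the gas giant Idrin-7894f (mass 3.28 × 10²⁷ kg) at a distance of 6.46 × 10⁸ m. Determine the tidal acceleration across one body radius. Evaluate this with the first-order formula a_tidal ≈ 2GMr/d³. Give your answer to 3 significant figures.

2.87 × 10⁻³ m/s²

a_tidal = 2GMr/d³
        = 2 × (6.674 × 10⁻¹¹) × (3.28 × 10²⁷) × (1.77 × 10⁶) / (6.46 × 10⁸)³
        = 2.87 × 10⁻³ m/s²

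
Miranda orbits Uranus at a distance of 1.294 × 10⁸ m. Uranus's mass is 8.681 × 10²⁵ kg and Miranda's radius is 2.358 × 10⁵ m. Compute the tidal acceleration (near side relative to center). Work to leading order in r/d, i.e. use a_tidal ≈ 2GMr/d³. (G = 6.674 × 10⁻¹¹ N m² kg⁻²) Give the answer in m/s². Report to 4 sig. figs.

1.261 × 10⁻³ m/s²

a_tidal = 2GMr/d³
        = 2 × (6.674 × 10⁻¹¹) × (8.681 × 10²⁵) × (2.358 × 10⁵) / (1.294 × 10⁸)³
        = 1.261 × 10⁻³ m/s²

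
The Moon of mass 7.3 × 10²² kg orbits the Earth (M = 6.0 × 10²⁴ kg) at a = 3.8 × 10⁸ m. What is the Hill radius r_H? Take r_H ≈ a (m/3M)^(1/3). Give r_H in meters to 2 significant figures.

6.1 × 10⁷ m

r_H ≈ a (m/3M)^(1/3)
    = (3.8 × 10⁸) × (7.3 × 10²² / (3 × 6.0 × 10²⁴))^(1/3)
    = 6.1 × 10⁷ m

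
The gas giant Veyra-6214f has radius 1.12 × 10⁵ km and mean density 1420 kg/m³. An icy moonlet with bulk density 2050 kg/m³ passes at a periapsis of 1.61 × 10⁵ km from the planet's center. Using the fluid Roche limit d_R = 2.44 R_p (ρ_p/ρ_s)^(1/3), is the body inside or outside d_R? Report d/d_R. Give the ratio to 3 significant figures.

d_R = 2.44 × (1.12 × 10⁵ km) × (1420/2050)^(1/3) = 2.418 × 10⁵ km
d/d_R = (1.61 × 10⁵) / (2.418 × 10⁵) = 0.666
Since d/d_R < 1, the body is inside the Roche limit.

inside; d/d_R ≈ 0.666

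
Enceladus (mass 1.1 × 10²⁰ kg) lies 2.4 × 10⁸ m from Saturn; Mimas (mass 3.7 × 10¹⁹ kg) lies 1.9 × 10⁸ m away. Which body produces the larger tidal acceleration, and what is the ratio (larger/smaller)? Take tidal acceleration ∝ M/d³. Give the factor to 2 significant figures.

Tidal stretch scales as M/d³; compute that for each body.
Enceladus: (1.1 × 10²⁰) / (2.4 × 10⁸)³ = 7.957 × 10⁻⁶
Mimas: (3.7 × 10¹⁹) / (1.9 × 10⁸)³ = 5.394 × 10⁻⁶
Ratio (larger/smaller) = 1.5

Enceladus, by a factor of ≈ 1.5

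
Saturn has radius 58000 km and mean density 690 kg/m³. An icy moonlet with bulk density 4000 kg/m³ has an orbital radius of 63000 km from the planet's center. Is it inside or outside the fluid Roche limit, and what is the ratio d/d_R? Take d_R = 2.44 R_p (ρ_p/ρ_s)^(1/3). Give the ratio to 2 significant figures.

inside; d/d_R ≈ 0.80

d_R = 2.44 × (58000 km) × (690/4000)^(1/3) = 78780 km
d/d_R = (63000) / (78780) = 0.80
Since d/d_R < 1, the body is inside the Roche limit.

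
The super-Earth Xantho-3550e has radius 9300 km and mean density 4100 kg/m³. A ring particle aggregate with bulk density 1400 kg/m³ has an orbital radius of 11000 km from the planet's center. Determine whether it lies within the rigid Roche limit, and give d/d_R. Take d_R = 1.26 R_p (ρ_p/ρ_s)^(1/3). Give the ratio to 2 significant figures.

inside; d/d_R ≈ 0.66

d_R = 1.26 × (9300 km) × (4100/1400)^(1/3) = 16770 km
d/d_R = (11000) / (16770) = 0.66
Since d/d_R < 1, the body is inside the Roche limit.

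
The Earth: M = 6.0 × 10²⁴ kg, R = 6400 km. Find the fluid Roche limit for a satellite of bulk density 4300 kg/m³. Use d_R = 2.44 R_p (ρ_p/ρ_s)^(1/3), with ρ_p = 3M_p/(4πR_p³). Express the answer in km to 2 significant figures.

17000 km

ρ_p = 3M_p/(4πR_p³) = 3 × (6.0 × 10²⁴) / (4π × (6.4 × 10⁶ m)³) = 5500 kg/m³
d_R = 2.44 × 6400 km × (5500/4300)^(1/3)
    = 17000 km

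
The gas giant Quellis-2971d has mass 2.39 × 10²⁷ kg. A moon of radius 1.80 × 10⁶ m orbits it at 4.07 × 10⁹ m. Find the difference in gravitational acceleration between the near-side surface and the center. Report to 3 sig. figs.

8.52 × 10⁻⁶ m/s²

The tidal stretch is the gradient of GM/d² times the body's extent r, hence the 1/d³ dependence.
a_tidal = 2GMr/d³
        = 2 × (6.674 × 10⁻¹¹) × (2.39 × 10²⁷) × (1.80 × 10⁶) / (4.07 × 10⁹)³
        = 8.52 × 10⁻⁶ m/s²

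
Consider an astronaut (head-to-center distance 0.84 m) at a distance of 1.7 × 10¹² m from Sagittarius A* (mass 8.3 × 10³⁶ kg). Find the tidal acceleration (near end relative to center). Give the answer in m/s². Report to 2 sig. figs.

1.9 × 10⁻¹⁰ m/s²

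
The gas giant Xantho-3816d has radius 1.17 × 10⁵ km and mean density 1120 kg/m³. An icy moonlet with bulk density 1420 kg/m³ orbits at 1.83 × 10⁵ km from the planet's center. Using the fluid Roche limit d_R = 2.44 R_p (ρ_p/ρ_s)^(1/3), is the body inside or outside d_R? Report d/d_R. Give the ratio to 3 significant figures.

inside; d/d_R ≈ 0.694

d_R = 2.44 × (1.17 × 10⁵ km) × (1120/1420)^(1/3) = 2.638 × 10⁵ km
d/d_R = (1.83 × 10⁵) / (2.638 × 10⁵) = 0.694
Since d/d_R < 1, the body is inside the Roche limit.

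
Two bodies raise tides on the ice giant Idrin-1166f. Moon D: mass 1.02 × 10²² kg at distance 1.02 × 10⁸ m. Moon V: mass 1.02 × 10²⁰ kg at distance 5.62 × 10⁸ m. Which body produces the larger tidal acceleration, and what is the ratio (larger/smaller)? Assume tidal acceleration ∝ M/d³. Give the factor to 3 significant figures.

The tide-raising term goes as M/d³ (the gradient of a 1/d² field).
Moon D: (1.02 × 10²²) / (1.02 × 10⁸)³ = 9.612 × 10⁻³
Moon V: (1.02 × 10²⁰) / (5.62 × 10⁸)³ = 5.746 × 10⁻⁷
Ratio (larger/smaller) = 16700

Moon D, by a factor of ≈ 16700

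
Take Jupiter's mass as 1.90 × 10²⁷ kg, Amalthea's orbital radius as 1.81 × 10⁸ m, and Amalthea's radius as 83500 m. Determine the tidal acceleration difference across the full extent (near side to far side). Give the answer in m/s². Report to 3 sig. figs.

The field gradient is 2GM/d³; across the full diameter 2r the difference is 4GMr/d³.
a_tidal = 4GMr/d³
        = 4 × (6.674 × 10⁻¹¹) × (1.90 × 10²⁷) × (83500) / (1.81 × 10⁸)³
        = 7.14 × 10⁻³ m/s²

7.14 × 10⁻³ m/s²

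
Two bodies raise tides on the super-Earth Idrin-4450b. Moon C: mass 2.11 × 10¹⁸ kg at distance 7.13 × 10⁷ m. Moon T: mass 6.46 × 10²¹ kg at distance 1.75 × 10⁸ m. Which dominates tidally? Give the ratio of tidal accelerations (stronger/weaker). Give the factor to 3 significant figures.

Compare M/d³ for the two perturbers:
Moon C: (2.11 × 10¹⁸) / (7.13 × 10⁷)³ = 5.821 × 10⁻⁶
Moon T: (6.46 × 10²¹) / (1.75 × 10⁸)³ = 1.205 × 10⁻³
Ratio (larger/smaller) = 207

Moon T, by a factor of ≈ 207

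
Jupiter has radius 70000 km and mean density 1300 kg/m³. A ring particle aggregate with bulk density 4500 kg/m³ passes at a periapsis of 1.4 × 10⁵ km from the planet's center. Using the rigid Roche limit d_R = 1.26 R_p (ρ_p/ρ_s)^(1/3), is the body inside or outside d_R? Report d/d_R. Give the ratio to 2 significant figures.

d_R = 1.26 × (70000 km) × (1300/4500)^(1/3) = 58310 km
d/d_R = (1.4 × 10⁵) / (58310) = 2.4
Since d/d_R > 1, the body is outside the Roche limit.

outside; d/d_R ≈ 2.4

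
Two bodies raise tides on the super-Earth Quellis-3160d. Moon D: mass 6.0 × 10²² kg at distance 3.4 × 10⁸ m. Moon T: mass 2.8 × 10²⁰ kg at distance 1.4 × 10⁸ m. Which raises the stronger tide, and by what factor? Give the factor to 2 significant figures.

Compare M/d³ for the two perturbers:
Moon D: (6.0 × 10²²) / (3.4 × 10⁸)³ = 1.527 × 10⁻³
Moon T: (2.8 × 10²⁰) / (1.4 × 10⁸)³ = 1.020 × 10⁻⁴
Ratio (larger/smaller) = 15

Moon D, by a factor of ≈ 15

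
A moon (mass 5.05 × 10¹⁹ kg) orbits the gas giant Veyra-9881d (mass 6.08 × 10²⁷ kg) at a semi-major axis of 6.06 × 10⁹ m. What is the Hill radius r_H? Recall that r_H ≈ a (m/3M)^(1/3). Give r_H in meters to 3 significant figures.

r_H ≈ a (m/3M)^(1/3)
    = (6.06 × 10⁹) × (5.05 × 10¹⁹ / (3 × 6.08 × 10²⁷))^(1/3)
    = 8.51 × 10⁶ m

8.51 × 10⁶ m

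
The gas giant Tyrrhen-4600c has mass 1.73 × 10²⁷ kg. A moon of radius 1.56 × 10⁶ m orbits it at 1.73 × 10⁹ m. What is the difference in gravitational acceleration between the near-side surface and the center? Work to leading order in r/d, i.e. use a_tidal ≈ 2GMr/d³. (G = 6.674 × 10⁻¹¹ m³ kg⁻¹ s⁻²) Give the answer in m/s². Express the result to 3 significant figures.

6.96 × 10⁻⁵ m/s²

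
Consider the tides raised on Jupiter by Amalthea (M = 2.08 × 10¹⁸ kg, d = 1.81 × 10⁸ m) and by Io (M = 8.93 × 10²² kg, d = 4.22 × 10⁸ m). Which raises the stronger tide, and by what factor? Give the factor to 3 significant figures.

Tidal acceleration ∝ M/d³, so compare M/d³ for each.
Amalthea: (2.08 × 10¹⁸) / (1.81 × 10⁸)³ = 3.508 × 10⁻⁷
Io: (8.93 × 10²²) / (4.22 × 10⁸)³ = 1.188 × 10⁻³
Ratio (larger/smaller) = 3390

Io, by a factor of ≈ 3390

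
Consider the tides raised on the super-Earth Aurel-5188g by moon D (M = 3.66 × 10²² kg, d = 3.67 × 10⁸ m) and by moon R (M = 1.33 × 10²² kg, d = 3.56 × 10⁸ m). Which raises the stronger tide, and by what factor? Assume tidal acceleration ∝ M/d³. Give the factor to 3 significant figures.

Moon D, by a factor of ≈ 2.51

Tidal acceleration ∝ M/d³, so compare M/d³ for each.
Moon D: (3.66 × 10²²) / (3.67 × 10⁸)³ = 7.404 × 10⁻⁴
Moon R: (1.33 × 10²²) / (3.56 × 10⁸)³ = 2.948 × 10⁻⁴
Ratio (larger/smaller) = 2.51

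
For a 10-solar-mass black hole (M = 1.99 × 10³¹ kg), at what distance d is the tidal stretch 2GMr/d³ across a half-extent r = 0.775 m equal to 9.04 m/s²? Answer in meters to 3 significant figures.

6.11 × 10⁶ m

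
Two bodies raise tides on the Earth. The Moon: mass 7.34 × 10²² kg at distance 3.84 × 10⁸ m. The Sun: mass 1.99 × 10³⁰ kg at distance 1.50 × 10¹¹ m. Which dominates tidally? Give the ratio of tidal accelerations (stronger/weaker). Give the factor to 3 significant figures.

The Moon, by a factor of ≈ 2.20

Tidal stretch scales as M/d³; compute that for each body.
The Moon: (7.34 × 10²²) / (3.84 × 10⁸)³ = 1.296 × 10⁻³
The Sun: (1.99 × 10³⁰) / (1.50 × 10¹¹)³ = 5.896 × 10⁻⁴
Ratio (larger/smaller) = 2.20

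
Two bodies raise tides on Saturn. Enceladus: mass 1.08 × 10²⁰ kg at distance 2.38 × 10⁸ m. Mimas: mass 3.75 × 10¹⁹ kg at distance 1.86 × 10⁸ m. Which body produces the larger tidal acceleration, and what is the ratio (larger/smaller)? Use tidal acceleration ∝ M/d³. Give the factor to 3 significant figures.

Enceladus, by a factor of ≈ 1.37

Tidal acceleration ∝ M/d³, so compare M/d³ for each.
Enceladus: (1.08 × 10²⁰) / (2.38 × 10⁸)³ = 8.011 × 10⁻⁶
Mimas: (3.75 × 10¹⁹) / (1.86 × 10⁸)³ = 5.828 × 10⁻⁶
Ratio (larger/smaller) = 1.37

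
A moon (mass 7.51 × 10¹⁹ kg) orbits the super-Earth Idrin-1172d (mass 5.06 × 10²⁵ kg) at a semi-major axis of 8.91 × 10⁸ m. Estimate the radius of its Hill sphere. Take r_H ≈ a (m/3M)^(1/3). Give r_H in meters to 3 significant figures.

r_H ≈ a (m/3M)^(1/3)
    = (8.91 × 10⁸) × (7.51 × 10¹⁹ / (3 × 5.06 × 10²⁵))^(1/3)
    = 7.05 × 10⁶ m

7.05 × 10⁶ m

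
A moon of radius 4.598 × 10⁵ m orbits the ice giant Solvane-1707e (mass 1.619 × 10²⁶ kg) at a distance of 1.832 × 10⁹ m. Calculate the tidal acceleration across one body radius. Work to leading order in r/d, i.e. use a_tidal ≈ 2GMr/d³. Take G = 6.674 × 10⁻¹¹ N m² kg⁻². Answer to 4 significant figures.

1.616 × 10⁻⁶ m/s²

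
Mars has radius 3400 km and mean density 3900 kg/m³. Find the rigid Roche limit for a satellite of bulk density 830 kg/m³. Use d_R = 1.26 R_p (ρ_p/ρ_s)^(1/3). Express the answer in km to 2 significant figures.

d_R = 1.26 × 3400 km × (3900/830)^(1/3)
    = 7200 km

7200 km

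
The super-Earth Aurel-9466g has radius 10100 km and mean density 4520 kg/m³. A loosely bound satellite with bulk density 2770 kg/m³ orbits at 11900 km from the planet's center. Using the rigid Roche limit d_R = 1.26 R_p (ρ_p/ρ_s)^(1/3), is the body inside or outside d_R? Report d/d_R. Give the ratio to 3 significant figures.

d_R = 1.26 × (10100 km) × (4520/2770)^(1/3) = 14980 km
d/d_R = (11900) / (14980) = 0.794
Since d/d_R < 1, the body is inside the Roche limit.

inside; d/d_R ≈ 0.794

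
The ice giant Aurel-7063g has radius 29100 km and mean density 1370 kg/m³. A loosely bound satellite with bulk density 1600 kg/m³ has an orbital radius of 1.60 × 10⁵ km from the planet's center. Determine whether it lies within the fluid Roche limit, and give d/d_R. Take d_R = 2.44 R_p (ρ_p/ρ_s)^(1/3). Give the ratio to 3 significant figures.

d_R = 2.44 × (29100 km) × (1370/1600)^(1/3) = 67420 km
d/d_R = (1.60 × 10⁵) / (67420) = 2.37
Since d/d_R > 1, the body is outside the Roche limit.

outside; d/d_R ≈ 2.37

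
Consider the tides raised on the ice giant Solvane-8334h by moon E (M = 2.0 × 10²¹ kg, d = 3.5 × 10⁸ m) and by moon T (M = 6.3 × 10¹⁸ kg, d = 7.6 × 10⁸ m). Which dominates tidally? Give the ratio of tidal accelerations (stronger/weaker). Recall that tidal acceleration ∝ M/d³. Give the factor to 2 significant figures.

Compare M/d³ for the two perturbers:
Moon E: (2.0 × 10²¹) / (3.5 × 10⁸)³ = 4.665 × 10⁻⁵
Moon T: (6.3 × 10¹⁸) / (7.6 × 10⁸)³ = 1.435 × 10⁻⁸
Ratio (larger/smaller) = 3300

Moon E, by a factor of ≈ 3300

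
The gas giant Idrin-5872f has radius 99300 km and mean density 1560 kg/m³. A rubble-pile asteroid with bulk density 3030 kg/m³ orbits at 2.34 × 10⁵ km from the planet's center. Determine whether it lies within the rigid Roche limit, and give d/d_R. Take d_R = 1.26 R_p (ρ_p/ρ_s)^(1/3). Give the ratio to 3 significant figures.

d_R = 1.26 × (99300 km) × (1560/3030)^(1/3) = 1.003 × 10⁵ km
d/d_R = (2.34 × 10⁵) / (1.003 × 10⁵) = 2.33
Since d/d_R > 1, the body is outside the Roche limit.

outside; d/d_R ≈ 2.33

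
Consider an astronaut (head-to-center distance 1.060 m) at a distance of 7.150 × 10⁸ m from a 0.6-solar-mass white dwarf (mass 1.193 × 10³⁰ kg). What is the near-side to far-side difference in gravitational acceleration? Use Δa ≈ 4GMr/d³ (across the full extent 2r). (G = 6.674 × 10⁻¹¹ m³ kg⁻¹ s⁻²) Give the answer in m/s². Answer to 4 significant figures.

Δg = 4GMr/d³
   = 4 × (6.674 × 10⁻¹¹) × (1.193 × 10³⁰) × (1.060) / (7.150 × 10⁸)³
   = 9.236 × 10⁻⁷ m/s²

9.236 × 10⁻⁷ m/s²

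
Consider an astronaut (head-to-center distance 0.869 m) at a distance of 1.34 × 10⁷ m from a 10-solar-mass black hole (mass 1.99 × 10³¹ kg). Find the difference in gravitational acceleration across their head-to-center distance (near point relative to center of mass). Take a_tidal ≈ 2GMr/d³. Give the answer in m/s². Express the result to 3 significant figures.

The tidal stretch is the gradient of GM/d² times the body's extent r, hence the 1/d³ dependence.
a_tidal = 2GMr/d³
        = 2 × (6.674 × 10⁻¹¹) × (1.99 × 10³¹) × (0.869) / (1.34 × 10⁷)³
        = 9.59 × 10⁻¹ m/s²

9.59 × 10⁻¹ m/s²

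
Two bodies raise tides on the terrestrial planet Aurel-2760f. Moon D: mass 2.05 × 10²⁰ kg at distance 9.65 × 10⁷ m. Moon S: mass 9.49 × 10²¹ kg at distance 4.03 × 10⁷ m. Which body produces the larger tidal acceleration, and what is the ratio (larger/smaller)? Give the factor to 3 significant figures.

Tidal stretch scales as M/d³; compute that for each body.
Moon D: (2.05 × 10²⁰) / (9.65 × 10⁷)³ = 2.281 × 10⁻⁴
Moon S: (9.49 × 10²¹) / (4.03 × 10⁷)³ = 1.450 × 10⁻¹
Ratio (larger/smaller) = 636

Moon S, by a factor of ≈ 636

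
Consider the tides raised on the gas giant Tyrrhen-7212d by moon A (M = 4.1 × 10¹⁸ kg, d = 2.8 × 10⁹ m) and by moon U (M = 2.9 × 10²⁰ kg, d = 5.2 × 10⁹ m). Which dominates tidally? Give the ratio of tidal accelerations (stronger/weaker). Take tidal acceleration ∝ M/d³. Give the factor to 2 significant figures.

The tide-raising term goes as M/d³ (the gradient of a 1/d² field).
Moon A: (4.1 × 10¹⁸) / (2.8 × 10⁹)³ = 1.868 × 10⁻¹⁰
Moon U: (2.9 × 10²⁰) / (5.2 × 10⁹)³ = 2.062 × 10⁻⁹
Ratio (larger/smaller) = 11

Moon U, by a factor of ≈ 11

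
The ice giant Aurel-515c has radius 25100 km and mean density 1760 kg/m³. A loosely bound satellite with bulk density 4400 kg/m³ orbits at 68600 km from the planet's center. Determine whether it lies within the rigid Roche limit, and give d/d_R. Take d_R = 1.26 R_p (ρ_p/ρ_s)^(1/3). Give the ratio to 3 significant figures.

outside; d/d_R ≈ 2.94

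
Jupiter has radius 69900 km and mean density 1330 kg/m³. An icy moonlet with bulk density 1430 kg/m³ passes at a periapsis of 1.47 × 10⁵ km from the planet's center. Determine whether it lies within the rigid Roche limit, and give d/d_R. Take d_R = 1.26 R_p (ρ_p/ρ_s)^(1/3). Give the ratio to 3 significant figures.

d_R = 1.26 × (69900 km) × (1330/1430)^(1/3) = 85970 km
d/d_R = (1.47 × 10⁵) / (85970) = 1.71
Since d/d_R > 1, the body is outside the Roche limit.

outside; d/d_R ≈ 1.71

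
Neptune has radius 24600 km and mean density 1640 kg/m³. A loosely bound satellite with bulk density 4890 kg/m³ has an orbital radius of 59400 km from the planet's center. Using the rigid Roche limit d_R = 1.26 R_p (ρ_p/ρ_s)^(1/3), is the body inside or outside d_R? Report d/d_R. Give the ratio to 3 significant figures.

d_R = 1.26 × (24600 km) × (1640/4890)^(1/3) = 21540 km
d/d_R = (59400) / (21540) = 2.76
Since d/d_R > 1, the body is outside the Roche limit.

outside; d/d_R ≈ 2.76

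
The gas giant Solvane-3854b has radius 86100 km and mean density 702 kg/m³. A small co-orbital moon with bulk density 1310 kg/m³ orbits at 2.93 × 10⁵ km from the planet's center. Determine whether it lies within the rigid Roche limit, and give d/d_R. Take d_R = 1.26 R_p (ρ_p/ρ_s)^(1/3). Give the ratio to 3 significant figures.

d_R = 1.26 × (86100 km) × (702/1310)^(1/3) = 88120 km
d/d_R = (2.93 × 10⁵) / (88120) = 3.33
Since d/d_R > 1, the body is outside the Roche limit.

outside; d/d_R ≈ 3.33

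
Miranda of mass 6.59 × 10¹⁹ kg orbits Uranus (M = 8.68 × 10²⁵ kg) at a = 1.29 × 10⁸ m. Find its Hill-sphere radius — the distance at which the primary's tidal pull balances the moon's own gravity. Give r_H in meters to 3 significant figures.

r_H ≈ a (m/3M)^(1/3)
    = (1.29 × 10⁸) × (6.59 × 10¹⁹ / (3 × 8.68 × 10²⁵))^(1/3)
    = 8.16 × 10⁵ m

8.16 × 10⁵ m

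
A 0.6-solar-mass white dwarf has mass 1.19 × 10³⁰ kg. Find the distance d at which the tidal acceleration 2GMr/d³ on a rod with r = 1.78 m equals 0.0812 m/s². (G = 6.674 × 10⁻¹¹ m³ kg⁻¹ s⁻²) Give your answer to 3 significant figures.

2GMr/d³ = a_tidal  ⇒  d = (2GMr / a_tidal)^(1/3)
d = (2 × 6.674×10⁻¹¹ × (1.19 × 10³⁰) × (1.78) / (0.0812))^(1/3)
  = 1.52 × 10⁷ m

1.52 × 10⁷ m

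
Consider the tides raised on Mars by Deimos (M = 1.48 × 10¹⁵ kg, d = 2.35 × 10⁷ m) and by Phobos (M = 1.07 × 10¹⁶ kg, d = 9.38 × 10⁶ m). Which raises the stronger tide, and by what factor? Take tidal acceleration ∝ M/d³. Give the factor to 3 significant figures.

Phobos, by a factor of ≈ 114

Compare M/d³ for the two perturbers:
Deimos: (1.48 × 10¹⁵) / (2.35 × 10⁷)³ = 1.140 × 10⁻⁷
Phobos: (1.07 × 10¹⁶) / (9.38 × 10⁶)³ = 1.297 × 10⁻⁵
Ratio (larger/smaller) = 114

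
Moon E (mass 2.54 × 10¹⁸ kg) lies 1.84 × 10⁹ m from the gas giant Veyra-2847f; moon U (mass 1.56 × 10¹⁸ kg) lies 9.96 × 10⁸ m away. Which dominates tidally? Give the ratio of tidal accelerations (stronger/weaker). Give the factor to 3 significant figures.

Compare M/d³ for the two perturbers:
Moon E: (2.54 × 10¹⁸) / (1.84 × 10⁹)³ = 4.077 × 10⁻¹⁰
Moon U: (1.56 × 10¹⁸) / (9.96 × 10⁸)³ = 1.579 × 10⁻⁹
Ratio (larger/smaller) = 3.87

Moon U, by a factor of ≈ 3.87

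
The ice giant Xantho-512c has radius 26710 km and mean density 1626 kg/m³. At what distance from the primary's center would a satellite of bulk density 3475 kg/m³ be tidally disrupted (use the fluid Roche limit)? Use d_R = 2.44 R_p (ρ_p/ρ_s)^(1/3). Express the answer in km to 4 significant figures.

50600 km

d_R = 2.44 × 26710 km × (1626/3475)^(1/3)
    = 50600 km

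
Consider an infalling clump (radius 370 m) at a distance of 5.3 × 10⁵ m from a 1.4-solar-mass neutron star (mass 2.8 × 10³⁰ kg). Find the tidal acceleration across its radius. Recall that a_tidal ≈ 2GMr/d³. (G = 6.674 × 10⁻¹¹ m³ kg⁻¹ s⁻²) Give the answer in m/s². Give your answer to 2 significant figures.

9.3 × 10⁵ m/s²

a_tidal = 2GMr/d³
        = 2 × (6.674 × 10⁻¹¹) × (2.8 × 10³⁰) × (370) / (5.3 × 10⁵)³
        = 9.3 × 10⁵ m/s²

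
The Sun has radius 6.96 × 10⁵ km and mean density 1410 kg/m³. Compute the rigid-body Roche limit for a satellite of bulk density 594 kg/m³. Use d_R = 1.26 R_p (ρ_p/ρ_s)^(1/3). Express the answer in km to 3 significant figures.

1.17 × 10⁶ km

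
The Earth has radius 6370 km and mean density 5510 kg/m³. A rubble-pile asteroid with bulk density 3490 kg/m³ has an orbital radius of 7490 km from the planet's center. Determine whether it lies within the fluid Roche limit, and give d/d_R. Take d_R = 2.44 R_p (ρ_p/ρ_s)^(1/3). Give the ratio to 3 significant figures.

d_R = 2.44 × (6370 km) × (5510/3490)^(1/3) = 18100 km
d/d_R = (7490) / (18100) = 0.414
Since d/d_R < 1, the body is inside the Roche limit.

inside; d/d_R ≈ 0.414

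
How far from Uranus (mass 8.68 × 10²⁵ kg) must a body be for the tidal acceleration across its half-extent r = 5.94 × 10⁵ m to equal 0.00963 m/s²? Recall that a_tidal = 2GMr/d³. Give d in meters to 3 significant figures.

8.94 × 10⁷ m

2GMr/d³ = a_tidal  ⇒  d = (2GMr / a_tidal)^(1/3)
d = (2 × 6.674×10⁻¹¹ × (8.68 × 10²⁵) × (5.94 × 10⁵) / (0.00963))^(1/3)
  = 8.94 × 10⁷ m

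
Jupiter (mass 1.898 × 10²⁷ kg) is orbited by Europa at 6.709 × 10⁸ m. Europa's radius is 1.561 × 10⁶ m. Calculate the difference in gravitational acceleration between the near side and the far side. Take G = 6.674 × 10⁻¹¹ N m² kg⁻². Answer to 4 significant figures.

2.619 × 10⁻³ m/s²

a_tidal = 4GMr/d³
        = 4 × (6.674 × 10⁻¹¹) × (1.898 × 10²⁷) × (1.561 × 10⁶) / (6.709 × 10⁸)³
        = 2.619 × 10⁻³ m/s²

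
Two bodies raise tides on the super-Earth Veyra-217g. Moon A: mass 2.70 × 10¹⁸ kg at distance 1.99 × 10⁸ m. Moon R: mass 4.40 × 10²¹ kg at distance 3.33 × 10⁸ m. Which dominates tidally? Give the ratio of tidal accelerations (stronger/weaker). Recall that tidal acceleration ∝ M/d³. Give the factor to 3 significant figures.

Moon R, by a factor of ≈ 348

Compare M/d³ for the two perturbers:
Moon A: (2.70 × 10¹⁸) / (1.99 × 10⁸)³ = 3.426 × 10⁻⁷
Moon R: (4.40 × 10²¹) / (3.33 × 10⁸)³ = 1.192 × 10⁻⁴
Ratio (larger/smaller) = 348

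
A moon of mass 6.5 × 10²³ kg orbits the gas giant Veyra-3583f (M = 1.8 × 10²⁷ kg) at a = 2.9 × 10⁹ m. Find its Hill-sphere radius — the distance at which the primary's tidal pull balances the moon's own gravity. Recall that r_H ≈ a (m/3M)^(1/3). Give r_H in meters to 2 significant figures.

r_H ≈ a (m/3M)^(1/3)
    = (2.9 × 10⁹) × (6.5 × 10²³ / (3 × 1.8 × 10²⁷))^(1/3)
    = 1.4 × 10⁸ m

1.4 × 10⁸ m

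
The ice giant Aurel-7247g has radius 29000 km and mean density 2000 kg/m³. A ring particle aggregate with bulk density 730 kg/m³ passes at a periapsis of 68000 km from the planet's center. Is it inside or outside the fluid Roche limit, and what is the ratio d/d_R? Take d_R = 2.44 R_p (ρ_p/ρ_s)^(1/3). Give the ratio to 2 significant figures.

d_R = 2.44 × (29000 km) × (2000/730)^(1/3) = 99010 km
d/d_R = (68000) / (99010) = 0.69
Since d/d_R < 1, the body is inside the Roche limit.

inside; d/d_R ≈ 0.69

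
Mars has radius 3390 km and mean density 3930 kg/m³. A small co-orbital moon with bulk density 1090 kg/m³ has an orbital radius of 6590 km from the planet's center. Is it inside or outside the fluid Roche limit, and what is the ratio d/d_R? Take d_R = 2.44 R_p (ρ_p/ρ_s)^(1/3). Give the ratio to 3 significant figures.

inside; d/d_R ≈ 0.520

d_R = 2.44 × (3390 km) × (3930/1090)^(1/3) = 12680 km
d/d_R = (6590) / (12680) = 0.520
Since d/d_R < 1, the body is inside the Roche limit.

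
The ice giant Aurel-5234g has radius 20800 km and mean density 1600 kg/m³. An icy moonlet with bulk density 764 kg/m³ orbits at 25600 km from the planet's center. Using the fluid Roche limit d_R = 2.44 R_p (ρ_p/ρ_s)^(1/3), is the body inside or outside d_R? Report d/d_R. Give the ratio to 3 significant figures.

inside; d/d_R ≈ 0.394

d_R = 2.44 × (20800 km) × (1600/764)^(1/3) = 64930 km
d/d_R = (25600) / (64930) = 0.394
Since d/d_R < 1, the body is inside the Roche limit.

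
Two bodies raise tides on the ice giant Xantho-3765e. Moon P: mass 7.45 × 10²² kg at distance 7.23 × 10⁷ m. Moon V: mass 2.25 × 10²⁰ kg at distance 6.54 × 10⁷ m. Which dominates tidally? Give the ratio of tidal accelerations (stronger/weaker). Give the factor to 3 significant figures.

Moon P, by a factor of ≈ 245

The tide-raising term goes as M/d³ (the gradient of a 1/d² field).
Moon P: (7.45 × 10²²) / (7.23 × 10⁷)³ = 1.971 × 10⁻¹
Moon V: (2.25 × 10²⁰) / (6.54 × 10⁷)³ = 8.044 × 10⁻⁴
Ratio (larger/smaller) = 245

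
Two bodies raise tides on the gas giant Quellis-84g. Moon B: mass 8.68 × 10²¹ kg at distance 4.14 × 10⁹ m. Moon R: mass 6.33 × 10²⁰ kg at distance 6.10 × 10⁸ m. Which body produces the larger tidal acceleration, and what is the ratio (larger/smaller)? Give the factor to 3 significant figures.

Moon R, by a factor of ≈ 22.8

Tidal acceleration ∝ M/d³, so compare M/d³ for each.
Moon B: (8.68 × 10²¹) / (4.14 × 10⁹)³ = 1.223 × 10⁻⁷
Moon R: (6.33 × 10²⁰) / (6.10 × 10⁸)³ = 2.789 × 10⁻⁶
Ratio (larger/smaller) = 22.8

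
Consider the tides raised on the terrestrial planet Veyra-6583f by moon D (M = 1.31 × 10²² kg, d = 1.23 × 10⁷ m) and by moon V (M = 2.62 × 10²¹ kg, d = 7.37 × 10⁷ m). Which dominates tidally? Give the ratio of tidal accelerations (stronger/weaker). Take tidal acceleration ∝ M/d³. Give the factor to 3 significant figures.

Moon D, by a factor of ≈ 1080

Compare M/d³ for the two perturbers:
Moon D: (1.31 × 10²²) / (1.23 × 10⁷)³ = 7.040
Moon V: (2.62 × 10²¹) / (7.37 × 10⁷)³ = 6.545 × 10⁻³
Ratio (larger/smaller) = 1080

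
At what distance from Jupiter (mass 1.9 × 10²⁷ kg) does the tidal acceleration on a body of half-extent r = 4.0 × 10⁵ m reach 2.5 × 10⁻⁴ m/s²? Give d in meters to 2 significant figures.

2GMr/d³ = a_tidal  ⇒  d = (2GMr / a_tidal)^(1/3)
d = (2 × 6.674×10⁻¹¹ × (1.9 × 10²⁷) × (4.0 × 10⁵) / (2.5 × 10⁻⁴))^(1/3)
  = 7.4 × 10⁸ m

7.4 × 10⁸ m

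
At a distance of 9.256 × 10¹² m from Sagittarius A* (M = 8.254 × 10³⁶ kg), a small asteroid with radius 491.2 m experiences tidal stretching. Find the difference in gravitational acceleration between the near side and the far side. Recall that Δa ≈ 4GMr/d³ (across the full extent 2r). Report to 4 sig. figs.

1.365 × 10⁻⁹ m/s²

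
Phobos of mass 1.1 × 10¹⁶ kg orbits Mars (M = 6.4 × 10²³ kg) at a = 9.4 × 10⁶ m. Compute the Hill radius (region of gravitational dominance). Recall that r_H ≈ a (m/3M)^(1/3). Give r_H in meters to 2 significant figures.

r_H ≈ a (m/3M)^(1/3)
    = (9.4 × 10⁶) × (1.1 × 10¹⁶ / (3 × 6.4 × 10²³))^(1/3)
    = 1.7 × 10⁴ m

1.7 × 10⁴ m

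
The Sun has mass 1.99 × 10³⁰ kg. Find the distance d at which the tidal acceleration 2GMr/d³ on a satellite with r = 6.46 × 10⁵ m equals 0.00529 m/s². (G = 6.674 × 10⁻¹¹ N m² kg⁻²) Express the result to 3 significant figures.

2GMr/d³ = a_tidal  ⇒  d = (2GMr / a_tidal)^(1/3)
d = (2 × 6.674×10⁻¹¹ × (1.99 × 10³⁰) × (6.46 × 10⁵) / (0.00529))^(1/3)
  = 3.19 × 10⁹ m

3.19 × 10⁹ m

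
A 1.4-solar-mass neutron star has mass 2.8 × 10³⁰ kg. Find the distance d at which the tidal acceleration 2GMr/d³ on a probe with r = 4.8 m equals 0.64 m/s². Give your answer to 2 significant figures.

1.4 × 10⁷ m

2GMr/d³ = a_tidal  ⇒  d = (2GMr / a_tidal)^(1/3)
d = (2 × 6.674×10⁻¹¹ × (2.8 × 10³⁰) × (4.8) / (0.64))^(1/3)
  = 1.4 × 10⁷ m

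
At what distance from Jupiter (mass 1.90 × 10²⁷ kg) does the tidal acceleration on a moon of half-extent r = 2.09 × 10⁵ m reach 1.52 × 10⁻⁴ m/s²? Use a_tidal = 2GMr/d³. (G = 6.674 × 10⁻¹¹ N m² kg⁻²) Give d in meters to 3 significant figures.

7.04 × 10⁸ m

2GMr/d³ = a_tidal  ⇒  d = (2GMr / a_tidal)^(1/3)
d = (2 × 6.674×10⁻¹¹ × (1.90 × 10²⁷) × (2.09 × 10⁵) / (1.52 × 10⁻⁴))^(1/3)
  = 7.04 × 10⁸ m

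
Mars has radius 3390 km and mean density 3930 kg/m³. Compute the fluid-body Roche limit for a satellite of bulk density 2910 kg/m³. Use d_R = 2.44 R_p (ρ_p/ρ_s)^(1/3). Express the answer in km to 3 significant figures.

d_R = 2.44 × 3390 km × (3930/2910)^(1/3)
    = 9140 km

9140 km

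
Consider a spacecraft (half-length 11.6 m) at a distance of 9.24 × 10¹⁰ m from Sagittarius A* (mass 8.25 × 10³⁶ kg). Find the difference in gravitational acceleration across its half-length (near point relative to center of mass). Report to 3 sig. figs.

1.62 × 10⁻⁵ m/s²

Differencing GM/(d−r)² and GM/d² to first order in r/d gives 2GMr/d³.
Δg = 2GMr/d³
   = 2 × (6.674 × 10⁻¹¹) × (8.25 × 10³⁶) × (11.6) / (9.24 × 10¹⁰)³
   = 1.62 × 10⁻⁵ m/s²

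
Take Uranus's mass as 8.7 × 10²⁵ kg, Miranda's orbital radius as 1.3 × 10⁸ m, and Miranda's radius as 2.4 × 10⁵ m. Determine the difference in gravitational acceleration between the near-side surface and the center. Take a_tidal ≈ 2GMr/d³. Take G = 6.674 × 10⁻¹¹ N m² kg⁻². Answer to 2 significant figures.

Differencing GM/(d−r)² and GM/d² to first order in r/d gives 2GMr/d³.
Δg = 2GMr/d³
   = 2 × (6.674 × 10⁻¹¹) × (8.7 × 10²⁵) × (2.4 × 10⁵) / (1.3 × 10⁸)³
   = 1.3 × 10⁻³ m/s²

1.3 × 10⁻³ m/s²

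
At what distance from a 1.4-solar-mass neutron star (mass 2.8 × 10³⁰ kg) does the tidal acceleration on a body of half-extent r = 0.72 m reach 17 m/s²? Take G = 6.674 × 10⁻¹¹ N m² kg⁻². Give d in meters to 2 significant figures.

2.5 × 10⁶ m

2GMr/d³ = a_tidal  ⇒  d = (2GMr / a_tidal)^(1/3)
d = (2 × 6.674×10⁻¹¹ × (2.8 × 10³⁰) × (0.72) / (17))^(1/3)
  = 2.5 × 10⁶ m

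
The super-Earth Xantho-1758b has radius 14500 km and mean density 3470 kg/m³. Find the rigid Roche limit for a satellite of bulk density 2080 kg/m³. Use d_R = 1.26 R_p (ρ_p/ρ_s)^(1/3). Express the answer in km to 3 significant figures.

d_R = 1.26 × 14500 km × (3470/2080)^(1/3)
    = 21700 km

21700 km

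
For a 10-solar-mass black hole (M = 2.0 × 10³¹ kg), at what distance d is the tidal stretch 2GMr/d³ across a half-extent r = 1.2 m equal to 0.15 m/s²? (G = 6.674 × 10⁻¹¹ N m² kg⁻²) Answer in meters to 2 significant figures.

2.8 × 10⁷ m

2GMr/d³ = a_tidal  ⇒  d = (2GMr / a_tidal)^(1/3)
d = (2 × 6.674×10⁻¹¹ × (2.0 × 10³¹) × (1.2) / (0.15))^(1/3)
  = 2.8 × 10⁷ m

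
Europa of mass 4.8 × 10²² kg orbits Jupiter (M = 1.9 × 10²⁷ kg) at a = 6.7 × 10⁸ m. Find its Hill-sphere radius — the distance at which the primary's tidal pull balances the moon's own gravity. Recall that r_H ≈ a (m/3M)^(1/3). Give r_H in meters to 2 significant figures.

r_H ≈ a (m/3M)^(1/3)
    = (6.7 × 10⁸) × (4.8 × 10²² / (3 × 1.9 × 10²⁷))^(1/3)
    = 1.4 × 10⁷ m

1.4 × 10⁷ m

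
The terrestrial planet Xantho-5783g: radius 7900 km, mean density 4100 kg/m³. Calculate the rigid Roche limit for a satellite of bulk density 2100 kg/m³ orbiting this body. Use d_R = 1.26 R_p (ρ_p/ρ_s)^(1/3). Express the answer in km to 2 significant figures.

d_R = 1.26 × 7900 km × (4100/2100)^(1/3)
    = 12000 km

12000 km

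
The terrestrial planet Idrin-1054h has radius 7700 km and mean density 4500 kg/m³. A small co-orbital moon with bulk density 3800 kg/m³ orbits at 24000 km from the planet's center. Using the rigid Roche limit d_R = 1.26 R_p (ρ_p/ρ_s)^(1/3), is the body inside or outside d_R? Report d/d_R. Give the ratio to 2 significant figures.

d_R = 1.26 × (7700 km) × (4500/3800)^(1/3) = 10260 km
d/d_R = (24000) / (10260) = 2.3
Since d/d_R > 1, the body is outside the Roche limit.

outside; d/d_R ≈ 2.3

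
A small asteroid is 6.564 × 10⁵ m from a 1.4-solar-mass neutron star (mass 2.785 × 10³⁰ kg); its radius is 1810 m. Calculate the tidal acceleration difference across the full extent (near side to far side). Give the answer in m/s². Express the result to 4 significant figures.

4.758 × 10⁶ m/s²

a_tidal = 4GMr/d³
        = 4 × (6.674 × 10⁻¹¹) × (2.785 × 10³⁰) × (1810) / (6.564 × 10⁵)³
        = 4.758 × 10⁶ m/s²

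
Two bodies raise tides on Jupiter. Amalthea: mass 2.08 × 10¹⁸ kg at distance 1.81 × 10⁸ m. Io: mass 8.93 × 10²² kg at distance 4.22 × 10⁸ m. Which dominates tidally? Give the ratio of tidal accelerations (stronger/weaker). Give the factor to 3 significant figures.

Compare M/d³ for the two perturbers:
Amalthea: (2.08 × 10¹⁸) / (1.81 × 10⁸)³ = 3.508 × 10⁻⁷
Io: (8.93 × 10²²) / (4.22 × 10⁸)³ = 1.188 × 10⁻³
Ratio (larger/smaller) = 3390

Io, by a factor of ≈ 3390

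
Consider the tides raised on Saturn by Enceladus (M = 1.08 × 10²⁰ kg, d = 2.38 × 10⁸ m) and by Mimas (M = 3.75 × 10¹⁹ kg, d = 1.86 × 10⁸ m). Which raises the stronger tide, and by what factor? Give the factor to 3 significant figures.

The tide-raising term goes as M/d³ (the gradient of a 1/d² field).
Enceladus: (1.08 × 10²⁰) / (2.38 × 10⁸)³ = 8.011 × 10⁻⁶
Mimas: (3.75 × 10¹⁹) / (1.86 × 10⁸)³ = 5.828 × 10⁻⁶
Ratio (larger/smaller) = 1.37

Enceladus, by a factor of ≈ 1.37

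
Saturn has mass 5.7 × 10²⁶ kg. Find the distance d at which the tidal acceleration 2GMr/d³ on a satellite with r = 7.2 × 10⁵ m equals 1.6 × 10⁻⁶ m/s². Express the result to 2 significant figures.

3.2 × 10⁹ m

2GMr/d³ = a_tidal  ⇒  d = (2GMr / a_tidal)^(1/3)
d = (2 × 6.674×10⁻¹¹ × (5.7 × 10²⁶) × (7.2 × 10⁵) / (1.6 × 10⁻⁶))^(1/3)
  = 3.2 × 10⁹ m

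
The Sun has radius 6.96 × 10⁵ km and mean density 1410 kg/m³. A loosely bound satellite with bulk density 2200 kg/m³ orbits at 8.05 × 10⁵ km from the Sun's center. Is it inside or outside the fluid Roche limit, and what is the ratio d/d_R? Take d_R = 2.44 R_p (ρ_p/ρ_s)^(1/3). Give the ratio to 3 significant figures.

inside; d/d_R ≈ 0.550

d_R = 2.44 × (6.96 × 10⁵ km) × (1410/2200)^(1/3) = 1.464 × 10⁶ km
d/d_R = (8.05 × 10⁵) / (1.464 × 10⁶) = 0.550
Since d/d_R < 1, the body is inside the Roche limit.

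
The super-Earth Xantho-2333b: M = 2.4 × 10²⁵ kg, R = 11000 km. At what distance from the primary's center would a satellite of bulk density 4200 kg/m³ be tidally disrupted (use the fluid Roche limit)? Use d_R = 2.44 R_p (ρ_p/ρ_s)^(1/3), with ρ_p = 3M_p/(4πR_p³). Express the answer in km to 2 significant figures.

27000 km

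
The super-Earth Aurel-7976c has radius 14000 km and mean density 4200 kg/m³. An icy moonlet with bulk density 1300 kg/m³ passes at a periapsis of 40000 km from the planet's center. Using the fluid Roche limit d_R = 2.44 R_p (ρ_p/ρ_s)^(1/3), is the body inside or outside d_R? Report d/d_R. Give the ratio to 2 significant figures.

inside; d/d_R ≈ 0.79

d_R = 2.44 × (14000 km) × (4200/1300)^(1/3) = 50500 km
d/d_R = (40000) / (50500) = 0.79
Since d/d_R < 1, the body is inside the Roche limit.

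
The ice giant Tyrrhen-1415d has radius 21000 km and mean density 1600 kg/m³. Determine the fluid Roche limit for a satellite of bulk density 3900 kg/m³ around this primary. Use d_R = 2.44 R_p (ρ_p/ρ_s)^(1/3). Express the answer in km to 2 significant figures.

d_R = 2.44 × 21000 km × (1600/3900)^(1/3)
    = 38000 km

38000 km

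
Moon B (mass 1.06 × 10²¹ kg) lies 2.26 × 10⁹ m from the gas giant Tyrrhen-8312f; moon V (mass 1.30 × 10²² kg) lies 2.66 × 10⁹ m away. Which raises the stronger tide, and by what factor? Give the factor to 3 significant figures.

Moon V, by a factor of ≈ 7.52

Compare M/d³ for the two perturbers:
Moon B: (1.06 × 10²¹) / (2.26 × 10⁹)³ = 9.183 × 10⁻⁸
Moon V: (1.30 × 10²²) / (2.66 × 10⁹)³ = 6.907 × 10⁻⁷
Ratio (larger/smaller) = 7.52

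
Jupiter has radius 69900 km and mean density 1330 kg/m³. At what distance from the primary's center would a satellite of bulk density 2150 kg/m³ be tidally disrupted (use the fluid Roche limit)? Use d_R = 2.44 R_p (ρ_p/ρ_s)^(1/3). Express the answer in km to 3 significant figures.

1.45 × 10⁵ km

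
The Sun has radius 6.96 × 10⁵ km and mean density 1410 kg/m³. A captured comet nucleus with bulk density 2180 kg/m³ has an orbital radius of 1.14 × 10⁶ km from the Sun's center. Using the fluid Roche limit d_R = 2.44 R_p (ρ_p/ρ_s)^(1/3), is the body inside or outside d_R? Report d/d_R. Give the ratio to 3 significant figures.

d_R = 2.44 × (6.96 × 10⁵ km) × (1410/2180)^(1/3) = 1.469 × 10⁶ km
d/d_R = (1.14 × 10⁶) / (1.469 × 10⁶) = 0.776
Since d/d_R < 1, the body is inside the Roche limit.

inside; d/d_R ≈ 0.776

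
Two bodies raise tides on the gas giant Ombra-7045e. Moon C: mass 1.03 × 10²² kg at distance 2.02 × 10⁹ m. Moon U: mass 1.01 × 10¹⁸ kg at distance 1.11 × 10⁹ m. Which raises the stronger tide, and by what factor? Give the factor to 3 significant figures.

The tide-raising term goes as M/d³ (the gradient of a 1/d² field).
Moon C: (1.03 × 10²²) / (2.02 × 10⁹)³ = 1.250 × 10⁻⁶
Moon U: (1.01 × 10¹⁸) / (1.11 × 10⁹)³ = 7.385 × 10⁻¹⁰
Ratio (larger/smaller) = 1690

Moon C, by a factor of ≈ 1690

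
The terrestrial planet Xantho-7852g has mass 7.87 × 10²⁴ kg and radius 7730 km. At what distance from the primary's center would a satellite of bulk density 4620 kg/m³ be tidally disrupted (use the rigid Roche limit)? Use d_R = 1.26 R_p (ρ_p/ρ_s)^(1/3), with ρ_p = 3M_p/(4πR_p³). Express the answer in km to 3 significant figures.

9340 km

ρ_p = 3M_p/(4πR_p³) = 3 × (7.87 × 10²⁴) / (4π × (7.73 × 10⁶ m)³) = 4070 kg/m³
d_R = 1.26 × 7730 km × (4070/4620)^(1/3)
    = 9340 km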